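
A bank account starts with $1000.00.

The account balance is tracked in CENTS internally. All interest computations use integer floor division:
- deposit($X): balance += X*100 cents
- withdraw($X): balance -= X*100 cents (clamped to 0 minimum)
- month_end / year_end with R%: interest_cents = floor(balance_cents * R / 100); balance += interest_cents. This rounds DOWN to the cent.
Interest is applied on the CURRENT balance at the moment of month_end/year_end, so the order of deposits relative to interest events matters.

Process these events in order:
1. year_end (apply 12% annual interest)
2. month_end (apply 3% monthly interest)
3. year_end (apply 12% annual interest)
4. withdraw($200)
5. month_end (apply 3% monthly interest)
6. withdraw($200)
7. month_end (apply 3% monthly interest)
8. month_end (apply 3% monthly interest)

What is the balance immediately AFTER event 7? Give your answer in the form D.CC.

Answer: 952.53

Derivation:
After 1 (year_end (apply 12% annual interest)): balance=$1120.00 total_interest=$120.00
After 2 (month_end (apply 3% monthly interest)): balance=$1153.60 total_interest=$153.60
After 3 (year_end (apply 12% annual interest)): balance=$1292.03 total_interest=$292.03
After 4 (withdraw($200)): balance=$1092.03 total_interest=$292.03
After 5 (month_end (apply 3% monthly interest)): balance=$1124.79 total_interest=$324.79
After 6 (withdraw($200)): balance=$924.79 total_interest=$324.79
After 7 (month_end (apply 3% monthly interest)): balance=$952.53 total_interest=$352.53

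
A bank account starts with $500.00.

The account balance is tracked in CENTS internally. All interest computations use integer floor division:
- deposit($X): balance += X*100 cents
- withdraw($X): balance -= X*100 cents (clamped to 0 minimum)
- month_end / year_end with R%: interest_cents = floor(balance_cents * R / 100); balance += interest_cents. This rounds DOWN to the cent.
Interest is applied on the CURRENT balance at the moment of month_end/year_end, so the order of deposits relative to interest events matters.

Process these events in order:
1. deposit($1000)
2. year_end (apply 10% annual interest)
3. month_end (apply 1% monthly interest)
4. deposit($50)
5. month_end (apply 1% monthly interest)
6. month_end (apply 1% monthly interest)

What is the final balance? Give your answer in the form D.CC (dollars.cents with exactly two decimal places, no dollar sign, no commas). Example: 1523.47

After 1 (deposit($1000)): balance=$1500.00 total_interest=$0.00
After 2 (year_end (apply 10% annual interest)): balance=$1650.00 total_interest=$150.00
After 3 (month_end (apply 1% monthly interest)): balance=$1666.50 total_interest=$166.50
After 4 (deposit($50)): balance=$1716.50 total_interest=$166.50
After 5 (month_end (apply 1% monthly interest)): balance=$1733.66 total_interest=$183.66
After 6 (month_end (apply 1% monthly interest)): balance=$1750.99 total_interest=$200.99

Answer: 1750.99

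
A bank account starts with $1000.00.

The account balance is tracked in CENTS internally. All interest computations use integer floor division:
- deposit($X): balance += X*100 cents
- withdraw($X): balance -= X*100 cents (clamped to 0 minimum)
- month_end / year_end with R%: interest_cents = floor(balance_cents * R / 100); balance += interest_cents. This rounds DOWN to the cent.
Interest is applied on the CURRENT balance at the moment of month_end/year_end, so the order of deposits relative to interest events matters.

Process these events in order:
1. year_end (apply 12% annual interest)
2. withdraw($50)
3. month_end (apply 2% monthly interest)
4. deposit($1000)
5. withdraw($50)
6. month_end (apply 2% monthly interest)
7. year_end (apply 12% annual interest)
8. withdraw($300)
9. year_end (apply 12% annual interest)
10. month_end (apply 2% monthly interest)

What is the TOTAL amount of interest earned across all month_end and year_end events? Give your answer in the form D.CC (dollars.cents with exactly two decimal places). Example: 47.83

After 1 (year_end (apply 12% annual interest)): balance=$1120.00 total_interest=$120.00
After 2 (withdraw($50)): balance=$1070.00 total_interest=$120.00
After 3 (month_end (apply 2% monthly interest)): balance=$1091.40 total_interest=$141.40
After 4 (deposit($1000)): balance=$2091.40 total_interest=$141.40
After 5 (withdraw($50)): balance=$2041.40 total_interest=$141.40
After 6 (month_end (apply 2% monthly interest)): balance=$2082.22 total_interest=$182.22
After 7 (year_end (apply 12% annual interest)): balance=$2332.08 total_interest=$432.08
After 8 (withdraw($300)): balance=$2032.08 total_interest=$432.08
After 9 (year_end (apply 12% annual interest)): balance=$2275.92 total_interest=$675.92
After 10 (month_end (apply 2% monthly interest)): balance=$2321.43 total_interest=$721.43

Answer: 721.43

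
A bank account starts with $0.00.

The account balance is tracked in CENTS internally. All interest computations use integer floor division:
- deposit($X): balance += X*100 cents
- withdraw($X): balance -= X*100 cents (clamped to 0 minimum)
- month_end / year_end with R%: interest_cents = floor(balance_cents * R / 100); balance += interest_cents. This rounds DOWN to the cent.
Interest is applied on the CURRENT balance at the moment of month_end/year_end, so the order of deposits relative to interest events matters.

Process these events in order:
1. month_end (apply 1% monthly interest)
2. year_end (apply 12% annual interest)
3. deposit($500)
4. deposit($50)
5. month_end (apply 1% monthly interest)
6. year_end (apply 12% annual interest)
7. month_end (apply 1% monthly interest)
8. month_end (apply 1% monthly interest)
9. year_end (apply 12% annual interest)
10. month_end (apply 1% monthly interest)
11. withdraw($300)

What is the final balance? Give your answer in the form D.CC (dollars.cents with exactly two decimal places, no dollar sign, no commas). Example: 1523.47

After 1 (month_end (apply 1% monthly interest)): balance=$0.00 total_interest=$0.00
After 2 (year_end (apply 12% annual interest)): balance=$0.00 total_interest=$0.00
After 3 (deposit($500)): balance=$500.00 total_interest=$0.00
After 4 (deposit($50)): balance=$550.00 total_interest=$0.00
After 5 (month_end (apply 1% monthly interest)): balance=$555.50 total_interest=$5.50
After 6 (year_end (apply 12% annual interest)): balance=$622.16 total_interest=$72.16
After 7 (month_end (apply 1% monthly interest)): balance=$628.38 total_interest=$78.38
After 8 (month_end (apply 1% monthly interest)): balance=$634.66 total_interest=$84.66
After 9 (year_end (apply 12% annual interest)): balance=$710.81 total_interest=$160.81
After 10 (month_end (apply 1% monthly interest)): balance=$717.91 total_interest=$167.91
After 11 (withdraw($300)): balance=$417.91 total_interest=$167.91

Answer: 417.91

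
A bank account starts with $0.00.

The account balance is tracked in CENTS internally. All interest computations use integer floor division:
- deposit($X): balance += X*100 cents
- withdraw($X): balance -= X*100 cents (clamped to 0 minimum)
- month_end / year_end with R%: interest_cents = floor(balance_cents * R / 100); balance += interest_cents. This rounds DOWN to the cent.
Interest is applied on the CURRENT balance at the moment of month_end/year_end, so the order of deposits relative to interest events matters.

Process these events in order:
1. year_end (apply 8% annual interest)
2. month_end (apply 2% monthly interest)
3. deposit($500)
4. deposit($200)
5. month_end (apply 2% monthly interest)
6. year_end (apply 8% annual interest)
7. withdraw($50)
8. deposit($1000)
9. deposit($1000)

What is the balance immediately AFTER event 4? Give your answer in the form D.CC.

Answer: 700.00

Derivation:
After 1 (year_end (apply 8% annual interest)): balance=$0.00 total_interest=$0.00
After 2 (month_end (apply 2% monthly interest)): balance=$0.00 total_interest=$0.00
After 3 (deposit($500)): balance=$500.00 total_interest=$0.00
After 4 (deposit($200)): balance=$700.00 total_interest=$0.00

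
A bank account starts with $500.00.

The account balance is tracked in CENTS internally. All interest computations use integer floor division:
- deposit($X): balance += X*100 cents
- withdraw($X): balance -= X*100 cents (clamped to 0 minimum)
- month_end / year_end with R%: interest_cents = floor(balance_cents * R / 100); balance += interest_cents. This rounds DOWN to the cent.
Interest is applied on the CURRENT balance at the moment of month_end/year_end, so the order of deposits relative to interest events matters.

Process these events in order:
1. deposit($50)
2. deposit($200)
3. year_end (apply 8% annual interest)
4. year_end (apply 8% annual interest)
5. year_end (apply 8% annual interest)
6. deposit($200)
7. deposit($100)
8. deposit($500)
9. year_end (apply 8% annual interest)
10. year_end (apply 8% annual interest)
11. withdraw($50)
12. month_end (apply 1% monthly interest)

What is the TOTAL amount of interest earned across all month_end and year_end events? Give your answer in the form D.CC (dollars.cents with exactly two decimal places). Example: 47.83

Answer: 504.95

Derivation:
After 1 (deposit($50)): balance=$550.00 total_interest=$0.00
After 2 (deposit($200)): balance=$750.00 total_interest=$0.00
After 3 (year_end (apply 8% annual interest)): balance=$810.00 total_interest=$60.00
After 4 (year_end (apply 8% annual interest)): balance=$874.80 total_interest=$124.80
After 5 (year_end (apply 8% annual interest)): balance=$944.78 total_interest=$194.78
After 6 (deposit($200)): balance=$1144.78 total_interest=$194.78
After 7 (deposit($100)): balance=$1244.78 total_interest=$194.78
After 8 (deposit($500)): balance=$1744.78 total_interest=$194.78
After 9 (year_end (apply 8% annual interest)): balance=$1884.36 total_interest=$334.36
After 10 (year_end (apply 8% annual interest)): balance=$2035.10 total_interest=$485.10
After 11 (withdraw($50)): balance=$1985.10 total_interest=$485.10
After 12 (month_end (apply 1% monthly interest)): balance=$2004.95 total_interest=$504.95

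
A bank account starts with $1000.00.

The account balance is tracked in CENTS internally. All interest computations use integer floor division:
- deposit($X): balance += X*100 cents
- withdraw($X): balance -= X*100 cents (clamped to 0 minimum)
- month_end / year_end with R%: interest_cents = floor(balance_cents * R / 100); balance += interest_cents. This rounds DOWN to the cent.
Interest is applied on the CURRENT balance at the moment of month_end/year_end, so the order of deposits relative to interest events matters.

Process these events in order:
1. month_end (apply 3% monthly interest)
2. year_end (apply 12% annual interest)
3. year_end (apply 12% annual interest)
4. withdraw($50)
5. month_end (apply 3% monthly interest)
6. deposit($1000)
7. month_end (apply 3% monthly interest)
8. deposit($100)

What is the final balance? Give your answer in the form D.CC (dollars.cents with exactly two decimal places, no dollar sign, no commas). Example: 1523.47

After 1 (month_end (apply 3% monthly interest)): balance=$1030.00 total_interest=$30.00
After 2 (year_end (apply 12% annual interest)): balance=$1153.60 total_interest=$153.60
After 3 (year_end (apply 12% annual interest)): balance=$1292.03 total_interest=$292.03
After 4 (withdraw($50)): balance=$1242.03 total_interest=$292.03
After 5 (month_end (apply 3% monthly interest)): balance=$1279.29 total_interest=$329.29
After 6 (deposit($1000)): balance=$2279.29 total_interest=$329.29
After 7 (month_end (apply 3% monthly interest)): balance=$2347.66 total_interest=$397.66
After 8 (deposit($100)): balance=$2447.66 total_interest=$397.66

Answer: 2447.66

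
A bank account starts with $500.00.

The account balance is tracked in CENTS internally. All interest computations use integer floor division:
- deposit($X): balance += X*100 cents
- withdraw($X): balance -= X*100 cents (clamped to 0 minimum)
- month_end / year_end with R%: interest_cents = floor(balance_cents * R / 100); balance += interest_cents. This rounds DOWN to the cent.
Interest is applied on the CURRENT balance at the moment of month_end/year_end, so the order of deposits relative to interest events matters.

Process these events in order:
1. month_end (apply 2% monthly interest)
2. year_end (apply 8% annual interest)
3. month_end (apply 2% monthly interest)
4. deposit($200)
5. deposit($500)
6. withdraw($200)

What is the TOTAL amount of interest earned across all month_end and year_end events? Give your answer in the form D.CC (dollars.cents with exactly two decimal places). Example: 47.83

Answer: 61.81

Derivation:
After 1 (month_end (apply 2% monthly interest)): balance=$510.00 total_interest=$10.00
After 2 (year_end (apply 8% annual interest)): balance=$550.80 total_interest=$50.80
After 3 (month_end (apply 2% monthly interest)): balance=$561.81 total_interest=$61.81
After 4 (deposit($200)): balance=$761.81 total_interest=$61.81
After 5 (deposit($500)): balance=$1261.81 total_interest=$61.81
After 6 (withdraw($200)): balance=$1061.81 total_interest=$61.81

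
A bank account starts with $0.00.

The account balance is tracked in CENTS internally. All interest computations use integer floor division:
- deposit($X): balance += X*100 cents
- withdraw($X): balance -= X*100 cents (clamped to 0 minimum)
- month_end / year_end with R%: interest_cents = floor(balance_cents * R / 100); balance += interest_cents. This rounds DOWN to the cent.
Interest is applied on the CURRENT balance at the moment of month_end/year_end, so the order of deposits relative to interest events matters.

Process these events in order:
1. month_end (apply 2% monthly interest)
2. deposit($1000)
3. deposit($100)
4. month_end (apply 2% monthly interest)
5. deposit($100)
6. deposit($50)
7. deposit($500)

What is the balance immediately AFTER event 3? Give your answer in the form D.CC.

Answer: 1100.00

Derivation:
After 1 (month_end (apply 2% monthly interest)): balance=$0.00 total_interest=$0.00
After 2 (deposit($1000)): balance=$1000.00 total_interest=$0.00
After 3 (deposit($100)): balance=$1100.00 total_interest=$0.00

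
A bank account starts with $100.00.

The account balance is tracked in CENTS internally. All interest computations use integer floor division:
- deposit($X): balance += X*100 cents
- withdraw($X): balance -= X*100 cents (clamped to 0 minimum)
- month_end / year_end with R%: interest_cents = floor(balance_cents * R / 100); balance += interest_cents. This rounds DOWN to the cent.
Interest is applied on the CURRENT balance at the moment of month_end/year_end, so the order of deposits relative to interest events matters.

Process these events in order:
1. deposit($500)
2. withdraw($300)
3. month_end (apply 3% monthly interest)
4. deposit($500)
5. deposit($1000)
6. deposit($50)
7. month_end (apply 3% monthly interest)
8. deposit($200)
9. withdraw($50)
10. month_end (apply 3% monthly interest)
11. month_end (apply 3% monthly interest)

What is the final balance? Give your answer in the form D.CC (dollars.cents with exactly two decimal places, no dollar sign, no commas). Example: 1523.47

Answer: 2190.51

Derivation:
After 1 (deposit($500)): balance=$600.00 total_interest=$0.00
After 2 (withdraw($300)): balance=$300.00 total_interest=$0.00
After 3 (month_end (apply 3% monthly interest)): balance=$309.00 total_interest=$9.00
After 4 (deposit($500)): balance=$809.00 total_interest=$9.00
After 5 (deposit($1000)): balance=$1809.00 total_interest=$9.00
After 6 (deposit($50)): balance=$1859.00 total_interest=$9.00
After 7 (month_end (apply 3% monthly interest)): balance=$1914.77 total_interest=$64.77
After 8 (deposit($200)): balance=$2114.77 total_interest=$64.77
After 9 (withdraw($50)): balance=$2064.77 total_interest=$64.77
After 10 (month_end (apply 3% monthly interest)): balance=$2126.71 total_interest=$126.71
After 11 (month_end (apply 3% monthly interest)): balance=$2190.51 total_interest=$190.51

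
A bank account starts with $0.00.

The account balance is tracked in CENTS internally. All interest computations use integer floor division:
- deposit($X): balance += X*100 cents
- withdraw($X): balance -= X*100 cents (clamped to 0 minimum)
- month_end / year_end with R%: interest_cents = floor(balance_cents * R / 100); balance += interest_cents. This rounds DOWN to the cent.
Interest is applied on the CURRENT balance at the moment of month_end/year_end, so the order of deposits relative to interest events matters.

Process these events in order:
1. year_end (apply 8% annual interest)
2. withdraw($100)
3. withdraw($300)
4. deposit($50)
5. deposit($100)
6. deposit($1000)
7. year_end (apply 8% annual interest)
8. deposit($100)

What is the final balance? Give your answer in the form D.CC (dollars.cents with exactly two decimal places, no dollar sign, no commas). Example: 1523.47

Answer: 1342.00

Derivation:
After 1 (year_end (apply 8% annual interest)): balance=$0.00 total_interest=$0.00
After 2 (withdraw($100)): balance=$0.00 total_interest=$0.00
After 3 (withdraw($300)): balance=$0.00 total_interest=$0.00
After 4 (deposit($50)): balance=$50.00 total_interest=$0.00
After 5 (deposit($100)): balance=$150.00 total_interest=$0.00
After 6 (deposit($1000)): balance=$1150.00 total_interest=$0.00
After 7 (year_end (apply 8% annual interest)): balance=$1242.00 total_interest=$92.00
After 8 (deposit($100)): balance=$1342.00 total_interest=$92.00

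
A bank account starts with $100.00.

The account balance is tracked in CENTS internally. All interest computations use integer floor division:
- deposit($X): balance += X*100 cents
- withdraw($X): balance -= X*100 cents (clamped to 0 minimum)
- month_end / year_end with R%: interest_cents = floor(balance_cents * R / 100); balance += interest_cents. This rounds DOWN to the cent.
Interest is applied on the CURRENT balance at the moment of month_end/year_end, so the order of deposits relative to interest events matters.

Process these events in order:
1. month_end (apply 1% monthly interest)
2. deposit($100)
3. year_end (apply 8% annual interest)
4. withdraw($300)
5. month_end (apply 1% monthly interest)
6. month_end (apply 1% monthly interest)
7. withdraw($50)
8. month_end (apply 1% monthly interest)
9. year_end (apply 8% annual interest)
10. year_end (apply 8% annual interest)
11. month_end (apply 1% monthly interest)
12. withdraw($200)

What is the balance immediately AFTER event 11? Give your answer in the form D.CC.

After 1 (month_end (apply 1% monthly interest)): balance=$101.00 total_interest=$1.00
After 2 (deposit($100)): balance=$201.00 total_interest=$1.00
After 3 (year_end (apply 8% annual interest)): balance=$217.08 total_interest=$17.08
After 4 (withdraw($300)): balance=$0.00 total_interest=$17.08
After 5 (month_end (apply 1% monthly interest)): balance=$0.00 total_interest=$17.08
After 6 (month_end (apply 1% monthly interest)): balance=$0.00 total_interest=$17.08
After 7 (withdraw($50)): balance=$0.00 total_interest=$17.08
After 8 (month_end (apply 1% monthly interest)): balance=$0.00 total_interest=$17.08
After 9 (year_end (apply 8% annual interest)): balance=$0.00 total_interest=$17.08
After 10 (year_end (apply 8% annual interest)): balance=$0.00 total_interest=$17.08
After 11 (month_end (apply 1% monthly interest)): balance=$0.00 total_interest=$17.08

Answer: 0.00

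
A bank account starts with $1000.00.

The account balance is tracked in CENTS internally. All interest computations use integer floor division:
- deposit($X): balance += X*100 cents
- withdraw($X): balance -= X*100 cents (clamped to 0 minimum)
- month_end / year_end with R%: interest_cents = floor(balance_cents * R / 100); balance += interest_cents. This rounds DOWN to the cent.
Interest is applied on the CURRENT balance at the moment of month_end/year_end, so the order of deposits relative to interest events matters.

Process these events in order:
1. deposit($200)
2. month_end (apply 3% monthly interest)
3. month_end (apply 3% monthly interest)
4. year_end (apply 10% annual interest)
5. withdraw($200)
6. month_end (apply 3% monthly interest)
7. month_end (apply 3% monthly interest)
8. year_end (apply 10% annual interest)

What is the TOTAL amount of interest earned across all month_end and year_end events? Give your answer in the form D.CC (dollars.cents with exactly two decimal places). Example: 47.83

Answer: 400.82

Derivation:
After 1 (deposit($200)): balance=$1200.00 total_interest=$0.00
After 2 (month_end (apply 3% monthly interest)): balance=$1236.00 total_interest=$36.00
After 3 (month_end (apply 3% monthly interest)): balance=$1273.08 total_interest=$73.08
After 4 (year_end (apply 10% annual interest)): balance=$1400.38 total_interest=$200.38
After 5 (withdraw($200)): balance=$1200.38 total_interest=$200.38
After 6 (month_end (apply 3% monthly interest)): balance=$1236.39 total_interest=$236.39
After 7 (month_end (apply 3% monthly interest)): balance=$1273.48 total_interest=$273.48
After 8 (year_end (apply 10% annual interest)): balance=$1400.82 total_interest=$400.82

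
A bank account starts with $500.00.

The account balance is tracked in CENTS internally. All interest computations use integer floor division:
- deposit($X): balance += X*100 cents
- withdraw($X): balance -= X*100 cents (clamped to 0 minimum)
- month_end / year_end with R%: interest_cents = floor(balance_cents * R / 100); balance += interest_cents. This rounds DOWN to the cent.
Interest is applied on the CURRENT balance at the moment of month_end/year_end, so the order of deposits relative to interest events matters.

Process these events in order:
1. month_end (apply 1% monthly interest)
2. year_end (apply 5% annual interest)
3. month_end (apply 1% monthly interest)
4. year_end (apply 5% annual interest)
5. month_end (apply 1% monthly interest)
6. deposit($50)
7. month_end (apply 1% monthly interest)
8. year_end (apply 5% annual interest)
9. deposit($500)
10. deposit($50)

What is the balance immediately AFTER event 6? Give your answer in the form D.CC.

Answer: 617.94

Derivation:
After 1 (month_end (apply 1% monthly interest)): balance=$505.00 total_interest=$5.00
After 2 (year_end (apply 5% annual interest)): balance=$530.25 total_interest=$30.25
After 3 (month_end (apply 1% monthly interest)): balance=$535.55 total_interest=$35.55
After 4 (year_end (apply 5% annual interest)): balance=$562.32 total_interest=$62.32
After 5 (month_end (apply 1% monthly interest)): balance=$567.94 total_interest=$67.94
After 6 (deposit($50)): balance=$617.94 total_interest=$67.94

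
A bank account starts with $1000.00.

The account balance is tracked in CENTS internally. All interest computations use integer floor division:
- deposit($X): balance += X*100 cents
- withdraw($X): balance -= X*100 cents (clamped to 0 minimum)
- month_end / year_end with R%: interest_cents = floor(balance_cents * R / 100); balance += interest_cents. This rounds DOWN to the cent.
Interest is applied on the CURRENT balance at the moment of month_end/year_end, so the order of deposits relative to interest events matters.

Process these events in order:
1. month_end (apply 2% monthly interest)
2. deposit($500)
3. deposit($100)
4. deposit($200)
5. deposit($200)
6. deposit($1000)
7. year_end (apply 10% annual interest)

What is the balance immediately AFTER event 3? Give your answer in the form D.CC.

After 1 (month_end (apply 2% monthly interest)): balance=$1020.00 total_interest=$20.00
After 2 (deposit($500)): balance=$1520.00 total_interest=$20.00
After 3 (deposit($100)): balance=$1620.00 total_interest=$20.00

Answer: 1620.00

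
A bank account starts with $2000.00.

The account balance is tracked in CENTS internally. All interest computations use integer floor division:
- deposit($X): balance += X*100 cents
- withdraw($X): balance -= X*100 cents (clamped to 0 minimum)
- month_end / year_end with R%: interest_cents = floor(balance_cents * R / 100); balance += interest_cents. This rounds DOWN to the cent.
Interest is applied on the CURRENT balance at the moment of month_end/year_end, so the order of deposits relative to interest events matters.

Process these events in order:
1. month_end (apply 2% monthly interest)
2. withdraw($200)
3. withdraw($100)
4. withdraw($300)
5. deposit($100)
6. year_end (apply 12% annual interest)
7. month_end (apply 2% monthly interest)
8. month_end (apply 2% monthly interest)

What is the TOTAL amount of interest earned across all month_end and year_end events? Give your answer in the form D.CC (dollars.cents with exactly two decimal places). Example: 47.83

Answer: 294.47

Derivation:
After 1 (month_end (apply 2% monthly interest)): balance=$2040.00 total_interest=$40.00
After 2 (withdraw($200)): balance=$1840.00 total_interest=$40.00
After 3 (withdraw($100)): balance=$1740.00 total_interest=$40.00
After 4 (withdraw($300)): balance=$1440.00 total_interest=$40.00
After 5 (deposit($100)): balance=$1540.00 total_interest=$40.00
After 6 (year_end (apply 12% annual interest)): balance=$1724.80 total_interest=$224.80
After 7 (month_end (apply 2% monthly interest)): balance=$1759.29 total_interest=$259.29
After 8 (month_end (apply 2% monthly interest)): balance=$1794.47 total_interest=$294.47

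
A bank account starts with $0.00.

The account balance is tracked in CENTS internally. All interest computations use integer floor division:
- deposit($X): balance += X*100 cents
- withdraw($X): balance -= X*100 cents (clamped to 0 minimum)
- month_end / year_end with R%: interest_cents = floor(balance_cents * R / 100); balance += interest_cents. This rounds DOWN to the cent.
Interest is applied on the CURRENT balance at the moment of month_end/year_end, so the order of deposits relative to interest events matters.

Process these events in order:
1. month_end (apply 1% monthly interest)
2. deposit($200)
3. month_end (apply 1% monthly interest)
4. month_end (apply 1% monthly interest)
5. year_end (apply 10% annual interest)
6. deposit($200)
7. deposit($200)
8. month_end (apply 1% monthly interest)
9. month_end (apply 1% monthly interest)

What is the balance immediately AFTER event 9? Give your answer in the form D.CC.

Answer: 636.96

Derivation:
After 1 (month_end (apply 1% monthly interest)): balance=$0.00 total_interest=$0.00
After 2 (deposit($200)): balance=$200.00 total_interest=$0.00
After 3 (month_end (apply 1% monthly interest)): balance=$202.00 total_interest=$2.00
After 4 (month_end (apply 1% monthly interest)): balance=$204.02 total_interest=$4.02
After 5 (year_end (apply 10% annual interest)): balance=$224.42 total_interest=$24.42
After 6 (deposit($200)): balance=$424.42 total_interest=$24.42
After 7 (deposit($200)): balance=$624.42 total_interest=$24.42
After 8 (month_end (apply 1% monthly interest)): balance=$630.66 total_interest=$30.66
After 9 (month_end (apply 1% monthly interest)): balance=$636.96 total_interest=$36.96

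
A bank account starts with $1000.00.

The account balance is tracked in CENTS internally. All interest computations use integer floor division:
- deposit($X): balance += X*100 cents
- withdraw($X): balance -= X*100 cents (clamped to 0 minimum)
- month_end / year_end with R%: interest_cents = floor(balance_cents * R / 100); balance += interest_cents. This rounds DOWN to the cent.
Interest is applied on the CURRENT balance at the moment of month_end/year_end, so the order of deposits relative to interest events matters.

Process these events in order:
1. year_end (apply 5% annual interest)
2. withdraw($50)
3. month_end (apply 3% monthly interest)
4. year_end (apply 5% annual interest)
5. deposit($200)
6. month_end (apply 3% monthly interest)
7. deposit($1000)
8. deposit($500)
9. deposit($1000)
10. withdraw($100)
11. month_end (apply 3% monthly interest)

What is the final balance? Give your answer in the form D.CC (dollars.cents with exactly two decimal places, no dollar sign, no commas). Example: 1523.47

Answer: 3831.53

Derivation:
After 1 (year_end (apply 5% annual interest)): balance=$1050.00 total_interest=$50.00
After 2 (withdraw($50)): balance=$1000.00 total_interest=$50.00
After 3 (month_end (apply 3% monthly interest)): balance=$1030.00 total_interest=$80.00
After 4 (year_end (apply 5% annual interest)): balance=$1081.50 total_interest=$131.50
After 5 (deposit($200)): balance=$1281.50 total_interest=$131.50
After 6 (month_end (apply 3% monthly interest)): balance=$1319.94 total_interest=$169.94
After 7 (deposit($1000)): balance=$2319.94 total_interest=$169.94
After 8 (deposit($500)): balance=$2819.94 total_interest=$169.94
After 9 (deposit($1000)): balance=$3819.94 total_interest=$169.94
After 10 (withdraw($100)): balance=$3719.94 total_interest=$169.94
After 11 (month_end (apply 3% monthly interest)): balance=$3831.53 total_interest=$281.53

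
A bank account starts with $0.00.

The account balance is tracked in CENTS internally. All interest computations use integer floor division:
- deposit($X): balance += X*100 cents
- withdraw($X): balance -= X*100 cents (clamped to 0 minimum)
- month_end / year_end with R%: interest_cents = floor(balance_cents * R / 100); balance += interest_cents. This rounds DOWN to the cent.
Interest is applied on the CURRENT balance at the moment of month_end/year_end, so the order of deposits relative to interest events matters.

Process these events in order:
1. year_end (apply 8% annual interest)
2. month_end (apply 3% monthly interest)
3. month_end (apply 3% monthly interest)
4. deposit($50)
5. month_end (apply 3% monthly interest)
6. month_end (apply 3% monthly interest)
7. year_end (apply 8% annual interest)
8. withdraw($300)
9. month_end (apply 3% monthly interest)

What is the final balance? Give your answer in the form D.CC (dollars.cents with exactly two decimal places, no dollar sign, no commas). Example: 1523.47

After 1 (year_end (apply 8% annual interest)): balance=$0.00 total_interest=$0.00
After 2 (month_end (apply 3% monthly interest)): balance=$0.00 total_interest=$0.00
After 3 (month_end (apply 3% monthly interest)): balance=$0.00 total_interest=$0.00
After 4 (deposit($50)): balance=$50.00 total_interest=$0.00
After 5 (month_end (apply 3% monthly interest)): balance=$51.50 total_interest=$1.50
After 6 (month_end (apply 3% monthly interest)): balance=$53.04 total_interest=$3.04
After 7 (year_end (apply 8% annual interest)): balance=$57.28 total_interest=$7.28
After 8 (withdraw($300)): balance=$0.00 total_interest=$7.28
After 9 (month_end (apply 3% monthly interest)): balance=$0.00 total_interest=$7.28

Answer: 0.00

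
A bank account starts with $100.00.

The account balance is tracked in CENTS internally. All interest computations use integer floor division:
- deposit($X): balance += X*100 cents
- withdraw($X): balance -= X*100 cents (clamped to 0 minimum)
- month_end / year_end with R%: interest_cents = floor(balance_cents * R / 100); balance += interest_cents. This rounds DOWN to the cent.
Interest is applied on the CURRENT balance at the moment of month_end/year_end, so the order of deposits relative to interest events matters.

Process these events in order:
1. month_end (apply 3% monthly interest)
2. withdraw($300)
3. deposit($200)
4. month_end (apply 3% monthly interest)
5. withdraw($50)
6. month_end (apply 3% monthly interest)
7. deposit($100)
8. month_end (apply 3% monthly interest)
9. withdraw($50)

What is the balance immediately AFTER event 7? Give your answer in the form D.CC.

Answer: 260.68

Derivation:
After 1 (month_end (apply 3% monthly interest)): balance=$103.00 total_interest=$3.00
After 2 (withdraw($300)): balance=$0.00 total_interest=$3.00
After 3 (deposit($200)): balance=$200.00 total_interest=$3.00
After 4 (month_end (apply 3% monthly interest)): balance=$206.00 total_interest=$9.00
After 5 (withdraw($50)): balance=$156.00 total_interest=$9.00
After 6 (month_end (apply 3% monthly interest)): balance=$160.68 total_interest=$13.68
After 7 (deposit($100)): balance=$260.68 total_interest=$13.68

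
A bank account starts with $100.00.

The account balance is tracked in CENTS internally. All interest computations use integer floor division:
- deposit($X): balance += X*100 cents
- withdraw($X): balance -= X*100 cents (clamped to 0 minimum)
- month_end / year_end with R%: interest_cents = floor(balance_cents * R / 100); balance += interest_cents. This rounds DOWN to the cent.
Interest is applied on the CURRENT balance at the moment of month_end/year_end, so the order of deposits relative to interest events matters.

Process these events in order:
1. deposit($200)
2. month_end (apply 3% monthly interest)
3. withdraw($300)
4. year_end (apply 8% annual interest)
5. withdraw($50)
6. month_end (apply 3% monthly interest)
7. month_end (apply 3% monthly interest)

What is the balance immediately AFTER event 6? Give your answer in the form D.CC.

Answer: 0.00

Derivation:
After 1 (deposit($200)): balance=$300.00 total_interest=$0.00
After 2 (month_end (apply 3% monthly interest)): balance=$309.00 total_interest=$9.00
After 3 (withdraw($300)): balance=$9.00 total_interest=$9.00
After 4 (year_end (apply 8% annual interest)): balance=$9.72 total_interest=$9.72
After 5 (withdraw($50)): balance=$0.00 total_interest=$9.72
After 6 (month_end (apply 3% monthly interest)): balance=$0.00 total_interest=$9.72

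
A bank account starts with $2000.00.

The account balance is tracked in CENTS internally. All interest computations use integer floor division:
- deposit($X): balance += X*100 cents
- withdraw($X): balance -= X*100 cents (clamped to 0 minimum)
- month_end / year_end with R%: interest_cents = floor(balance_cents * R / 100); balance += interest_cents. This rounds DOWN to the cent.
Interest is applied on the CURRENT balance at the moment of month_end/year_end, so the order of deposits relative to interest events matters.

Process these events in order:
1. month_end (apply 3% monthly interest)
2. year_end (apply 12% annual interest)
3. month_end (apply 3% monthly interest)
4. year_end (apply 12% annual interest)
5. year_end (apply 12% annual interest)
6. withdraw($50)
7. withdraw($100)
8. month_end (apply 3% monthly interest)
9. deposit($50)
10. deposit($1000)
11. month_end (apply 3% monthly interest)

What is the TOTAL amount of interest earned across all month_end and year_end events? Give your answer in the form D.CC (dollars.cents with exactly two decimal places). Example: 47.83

Answer: 1184.84

Derivation:
After 1 (month_end (apply 3% monthly interest)): balance=$2060.00 total_interest=$60.00
After 2 (year_end (apply 12% annual interest)): balance=$2307.20 total_interest=$307.20
After 3 (month_end (apply 3% monthly interest)): balance=$2376.41 total_interest=$376.41
After 4 (year_end (apply 12% annual interest)): balance=$2661.57 total_interest=$661.57
After 5 (year_end (apply 12% annual interest)): balance=$2980.95 total_interest=$980.95
After 6 (withdraw($50)): balance=$2930.95 total_interest=$980.95
After 7 (withdraw($100)): balance=$2830.95 total_interest=$980.95
After 8 (month_end (apply 3% monthly interest)): balance=$2915.87 total_interest=$1065.87
After 9 (deposit($50)): balance=$2965.87 total_interest=$1065.87
After 10 (deposit($1000)): balance=$3965.87 total_interest=$1065.87
After 11 (month_end (apply 3% monthly interest)): balance=$4084.84 total_interest=$1184.84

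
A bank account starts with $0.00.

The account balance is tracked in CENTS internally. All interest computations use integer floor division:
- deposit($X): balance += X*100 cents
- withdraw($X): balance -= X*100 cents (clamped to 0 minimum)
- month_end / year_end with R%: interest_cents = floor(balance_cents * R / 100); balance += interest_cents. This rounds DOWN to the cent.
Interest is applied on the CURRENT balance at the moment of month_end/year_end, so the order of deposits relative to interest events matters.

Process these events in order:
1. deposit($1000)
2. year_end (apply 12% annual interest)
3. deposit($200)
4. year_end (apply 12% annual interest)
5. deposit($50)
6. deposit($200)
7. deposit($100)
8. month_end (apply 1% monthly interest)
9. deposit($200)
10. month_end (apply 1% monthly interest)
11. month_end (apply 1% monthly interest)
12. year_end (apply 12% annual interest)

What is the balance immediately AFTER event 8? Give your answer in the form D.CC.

After 1 (deposit($1000)): balance=$1000.00 total_interest=$0.00
After 2 (year_end (apply 12% annual interest)): balance=$1120.00 total_interest=$120.00
After 3 (deposit($200)): balance=$1320.00 total_interest=$120.00
After 4 (year_end (apply 12% annual interest)): balance=$1478.40 total_interest=$278.40
After 5 (deposit($50)): balance=$1528.40 total_interest=$278.40
After 6 (deposit($200)): balance=$1728.40 total_interest=$278.40
After 7 (deposit($100)): balance=$1828.40 total_interest=$278.40
After 8 (month_end (apply 1% monthly interest)): balance=$1846.68 total_interest=$296.68

Answer: 1846.68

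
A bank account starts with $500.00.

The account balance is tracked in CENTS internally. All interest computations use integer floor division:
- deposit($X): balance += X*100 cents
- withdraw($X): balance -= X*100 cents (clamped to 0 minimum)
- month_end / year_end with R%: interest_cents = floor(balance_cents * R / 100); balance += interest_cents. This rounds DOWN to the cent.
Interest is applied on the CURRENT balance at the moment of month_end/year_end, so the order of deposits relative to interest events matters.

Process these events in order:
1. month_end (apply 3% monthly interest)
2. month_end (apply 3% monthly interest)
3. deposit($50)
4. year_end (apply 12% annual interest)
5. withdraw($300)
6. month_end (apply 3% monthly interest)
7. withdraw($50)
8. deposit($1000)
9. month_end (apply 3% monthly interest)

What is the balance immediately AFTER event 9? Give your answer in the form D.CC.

Answer: 1349.91

Derivation:
After 1 (month_end (apply 3% monthly interest)): balance=$515.00 total_interest=$15.00
After 2 (month_end (apply 3% monthly interest)): balance=$530.45 total_interest=$30.45
After 3 (deposit($50)): balance=$580.45 total_interest=$30.45
After 4 (year_end (apply 12% annual interest)): balance=$650.10 total_interest=$100.10
After 5 (withdraw($300)): balance=$350.10 total_interest=$100.10
After 6 (month_end (apply 3% monthly interest)): balance=$360.60 total_interest=$110.60
After 7 (withdraw($50)): balance=$310.60 total_interest=$110.60
After 8 (deposit($1000)): balance=$1310.60 total_interest=$110.60
After 9 (month_end (apply 3% monthly interest)): balance=$1349.91 total_interest=$149.91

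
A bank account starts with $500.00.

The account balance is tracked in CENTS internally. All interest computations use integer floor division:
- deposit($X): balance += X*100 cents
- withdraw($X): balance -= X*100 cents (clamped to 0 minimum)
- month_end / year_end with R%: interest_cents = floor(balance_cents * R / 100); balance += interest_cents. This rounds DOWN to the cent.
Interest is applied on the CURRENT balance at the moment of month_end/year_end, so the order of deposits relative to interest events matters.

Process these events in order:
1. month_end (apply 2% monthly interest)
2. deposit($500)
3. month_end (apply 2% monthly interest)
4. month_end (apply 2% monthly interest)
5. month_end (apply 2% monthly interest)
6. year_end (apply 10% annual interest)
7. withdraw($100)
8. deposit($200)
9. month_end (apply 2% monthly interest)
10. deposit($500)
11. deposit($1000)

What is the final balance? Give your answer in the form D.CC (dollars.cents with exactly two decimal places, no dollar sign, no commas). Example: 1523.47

After 1 (month_end (apply 2% monthly interest)): balance=$510.00 total_interest=$10.00
After 2 (deposit($500)): balance=$1010.00 total_interest=$10.00
After 3 (month_end (apply 2% monthly interest)): balance=$1030.20 total_interest=$30.20
After 4 (month_end (apply 2% monthly interest)): balance=$1050.80 total_interest=$50.80
After 5 (month_end (apply 2% monthly interest)): balance=$1071.81 total_interest=$71.81
After 6 (year_end (apply 10% annual interest)): balance=$1178.99 total_interest=$178.99
After 7 (withdraw($100)): balance=$1078.99 total_interest=$178.99
After 8 (deposit($200)): balance=$1278.99 total_interest=$178.99
After 9 (month_end (apply 2% monthly interest)): balance=$1304.56 total_interest=$204.56
After 10 (deposit($500)): balance=$1804.56 total_interest=$204.56
After 11 (deposit($1000)): balance=$2804.56 total_interest=$204.56

Answer: 2804.56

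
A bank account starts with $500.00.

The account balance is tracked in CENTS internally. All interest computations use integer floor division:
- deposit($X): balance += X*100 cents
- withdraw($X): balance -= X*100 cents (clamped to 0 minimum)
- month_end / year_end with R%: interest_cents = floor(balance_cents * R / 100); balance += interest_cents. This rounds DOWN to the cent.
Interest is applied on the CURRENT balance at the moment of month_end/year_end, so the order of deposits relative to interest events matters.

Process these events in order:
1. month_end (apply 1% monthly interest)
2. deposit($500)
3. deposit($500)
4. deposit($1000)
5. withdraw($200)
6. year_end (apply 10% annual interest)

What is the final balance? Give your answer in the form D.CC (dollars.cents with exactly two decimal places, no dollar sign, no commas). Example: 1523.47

After 1 (month_end (apply 1% monthly interest)): balance=$505.00 total_interest=$5.00
After 2 (deposit($500)): balance=$1005.00 total_interest=$5.00
After 3 (deposit($500)): balance=$1505.00 total_interest=$5.00
After 4 (deposit($1000)): balance=$2505.00 total_interest=$5.00
After 5 (withdraw($200)): balance=$2305.00 total_interest=$5.00
After 6 (year_end (apply 10% annual interest)): balance=$2535.50 total_interest=$235.50

Answer: 2535.50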